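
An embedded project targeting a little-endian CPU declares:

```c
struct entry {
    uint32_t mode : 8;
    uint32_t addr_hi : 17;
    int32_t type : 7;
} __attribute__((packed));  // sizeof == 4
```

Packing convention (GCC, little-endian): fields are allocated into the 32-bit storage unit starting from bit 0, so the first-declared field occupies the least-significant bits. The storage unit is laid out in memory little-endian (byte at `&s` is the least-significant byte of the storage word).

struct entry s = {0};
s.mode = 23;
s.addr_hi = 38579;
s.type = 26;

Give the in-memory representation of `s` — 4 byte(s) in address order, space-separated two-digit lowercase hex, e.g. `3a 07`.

mode:8 = 23 → 0x17 << 0 → word 0x00000017
addr_hi:17 = 38579 → 0x96b3 << 8 → word 0x0096b317
type:7 = 26 → 0x1a << 25 → word 0x3496b317
word = 0x3496b317 → little-endian bytes:
  [0]=0x17  [1]=0xb3  [2]=0x96  [3]=0x34

17 b3 96 34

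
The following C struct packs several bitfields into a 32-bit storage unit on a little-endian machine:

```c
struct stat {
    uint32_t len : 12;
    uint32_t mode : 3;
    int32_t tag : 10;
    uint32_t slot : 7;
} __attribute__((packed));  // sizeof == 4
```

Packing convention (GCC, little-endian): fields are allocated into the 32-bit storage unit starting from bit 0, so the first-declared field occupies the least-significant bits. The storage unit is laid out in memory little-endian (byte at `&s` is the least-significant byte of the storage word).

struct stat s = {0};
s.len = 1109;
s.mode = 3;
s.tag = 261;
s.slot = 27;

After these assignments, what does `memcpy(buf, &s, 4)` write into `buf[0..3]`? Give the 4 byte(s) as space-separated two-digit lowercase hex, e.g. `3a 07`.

len:12 = 1109 → 0x455 << 0 → word 0x00000455
mode:3 = 3 → 0x3 << 12 → word 0x00003455
tag:10 = 261 → 0x105 << 15 → word 0x0082b455
slot:7 = 27 → 0x1b << 25 → word 0x3682b455
word = 0x3682b455 → little-endian bytes:
  [0]=0x55  [1]=0xb4  [2]=0x82  [3]=0x36

55 b4 82 36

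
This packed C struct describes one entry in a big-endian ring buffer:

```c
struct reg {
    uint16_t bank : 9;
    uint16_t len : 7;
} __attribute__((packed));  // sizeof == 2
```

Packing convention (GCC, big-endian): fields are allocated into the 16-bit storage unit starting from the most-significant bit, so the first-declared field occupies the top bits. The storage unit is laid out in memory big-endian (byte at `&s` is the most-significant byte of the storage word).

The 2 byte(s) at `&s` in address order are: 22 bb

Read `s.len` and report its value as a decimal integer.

[0]=0x22 [1]=0xbb (big-endian) → word 0x22bb
bank:9 @ bit 7 → (0x22bb>>7)&0x1ff = 0x45
len:7 @ bit 0 → (0x22bb>>0)&0x7f = 0x3b  ←

59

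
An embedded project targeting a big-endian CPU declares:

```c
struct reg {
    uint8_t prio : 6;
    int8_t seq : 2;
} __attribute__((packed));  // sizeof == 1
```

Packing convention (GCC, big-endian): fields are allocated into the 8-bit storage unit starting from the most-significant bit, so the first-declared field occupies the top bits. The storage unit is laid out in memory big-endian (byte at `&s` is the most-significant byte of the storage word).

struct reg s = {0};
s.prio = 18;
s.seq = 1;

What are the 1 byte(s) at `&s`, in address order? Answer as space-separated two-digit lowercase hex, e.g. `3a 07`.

prio (6b) val=18 bits=0x12 at bit 2: 0x48
seq (2b) val=1 bits=0x1 at bit 0: 0x49
word = 0x49 → big-endian bytes:
  [0]=0x49

49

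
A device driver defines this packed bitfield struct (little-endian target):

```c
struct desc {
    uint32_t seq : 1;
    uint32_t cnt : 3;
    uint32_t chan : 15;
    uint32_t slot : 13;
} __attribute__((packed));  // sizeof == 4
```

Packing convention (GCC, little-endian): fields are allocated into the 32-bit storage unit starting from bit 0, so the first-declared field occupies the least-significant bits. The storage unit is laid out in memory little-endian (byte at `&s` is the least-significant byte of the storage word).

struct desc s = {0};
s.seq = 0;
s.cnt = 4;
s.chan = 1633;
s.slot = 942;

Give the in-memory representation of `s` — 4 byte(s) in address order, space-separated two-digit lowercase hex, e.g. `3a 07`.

[0+:1] seq=0 & 0x1 = 0x0; word=0x00000000
[1+:3] cnt=4 & 0x7 = 0x4; word=0x00000008
[4+:15] chan=1633 & 0x7fff = 0x661; word=0x00006618
[19+:13] slot=942 & 0x1fff = 0x3ae; word=0x1d706618
word = 0x1d706618 → little-endian bytes:
  [0]=0x18  [1]=0x66  [2]=0x70  [3]=0x1d

18 66 70 1d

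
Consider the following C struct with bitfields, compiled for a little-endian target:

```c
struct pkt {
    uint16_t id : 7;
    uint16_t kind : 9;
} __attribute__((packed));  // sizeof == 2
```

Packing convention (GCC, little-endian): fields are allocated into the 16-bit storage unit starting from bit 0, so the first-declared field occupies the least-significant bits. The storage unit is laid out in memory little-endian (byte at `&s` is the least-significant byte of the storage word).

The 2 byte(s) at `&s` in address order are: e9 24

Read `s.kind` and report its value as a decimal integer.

[0]=0xe9 [1]=0x24 (little-endian) → word 0x24e9
id [0+:7] = (word>>0) & 0x7f = 105
kind [7+:9] = (word>>7) & 0x1ff = 73  ←

73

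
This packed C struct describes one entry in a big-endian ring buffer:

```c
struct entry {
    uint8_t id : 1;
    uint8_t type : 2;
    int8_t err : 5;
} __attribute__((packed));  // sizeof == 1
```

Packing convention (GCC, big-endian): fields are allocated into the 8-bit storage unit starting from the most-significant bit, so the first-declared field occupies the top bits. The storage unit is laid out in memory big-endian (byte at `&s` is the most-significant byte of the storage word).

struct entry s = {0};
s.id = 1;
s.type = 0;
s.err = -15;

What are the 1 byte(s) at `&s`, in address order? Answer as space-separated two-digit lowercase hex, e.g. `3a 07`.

91

id (1b) val=1 bits=0x1 at bit 7: 0x80
type (2b) val=0 bits=0x0 at bit 5: 0x80
err (5b) val=-15 bits=0x11 at bit 0: 0x91
word = 0x91 → big-endian bytes:
  [0]=0x91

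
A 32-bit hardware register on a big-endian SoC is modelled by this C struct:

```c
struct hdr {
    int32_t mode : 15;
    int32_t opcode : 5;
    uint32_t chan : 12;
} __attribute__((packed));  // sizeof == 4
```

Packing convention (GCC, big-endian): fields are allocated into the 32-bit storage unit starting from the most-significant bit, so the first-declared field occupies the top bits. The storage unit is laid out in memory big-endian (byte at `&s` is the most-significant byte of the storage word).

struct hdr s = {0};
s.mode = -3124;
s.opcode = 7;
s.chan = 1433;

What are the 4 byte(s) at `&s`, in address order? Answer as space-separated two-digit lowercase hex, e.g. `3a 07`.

e7 98 75 99

mode:15 = -3124 → 0x73cc << 17 → word 0xe7980000
opcode:5 = 7 → 0x7 << 12 → word 0xe7987000
chan:12 = 1433 → 0x599 << 0 → word 0xe7987599
word = 0xe7987599 → big-endian bytes:
  [0]=0xe7  [1]=0x98  [2]=0x75  [3]=0x99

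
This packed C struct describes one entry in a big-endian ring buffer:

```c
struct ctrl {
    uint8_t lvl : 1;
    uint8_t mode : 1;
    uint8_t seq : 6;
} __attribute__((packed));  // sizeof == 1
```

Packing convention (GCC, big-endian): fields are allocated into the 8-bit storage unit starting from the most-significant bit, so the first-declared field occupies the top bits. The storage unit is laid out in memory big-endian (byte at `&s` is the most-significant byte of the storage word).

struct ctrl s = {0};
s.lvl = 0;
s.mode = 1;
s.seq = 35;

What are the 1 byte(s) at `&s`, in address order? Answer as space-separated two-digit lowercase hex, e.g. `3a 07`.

lvl (1b) val=0 bits=0x0 at bit 7: 0x00
mode (1b) val=1 bits=0x1 at bit 6: 0x40
seq (6b) val=35 bits=0x23 at bit 0: 0x63
word = 0x63 → big-endian bytes:
  [0]=0x63

63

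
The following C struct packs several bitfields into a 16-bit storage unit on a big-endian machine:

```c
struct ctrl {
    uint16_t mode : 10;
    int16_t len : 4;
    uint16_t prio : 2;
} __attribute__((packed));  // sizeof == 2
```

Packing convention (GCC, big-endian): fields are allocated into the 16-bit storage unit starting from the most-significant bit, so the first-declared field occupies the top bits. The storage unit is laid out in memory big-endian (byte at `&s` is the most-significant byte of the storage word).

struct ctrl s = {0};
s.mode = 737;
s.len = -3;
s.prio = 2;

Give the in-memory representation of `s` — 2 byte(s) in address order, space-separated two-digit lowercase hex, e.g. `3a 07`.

mode:10 = 737 → 0x2e1 << 6 → word 0xb840
len:4 = -3 → 0xd << 2 → word 0xb874
prio:2 = 2 → 0x2 << 0 → word 0xb876
word = 0xb876 → big-endian bytes:
  [0]=0xb8  [1]=0x76

b8 76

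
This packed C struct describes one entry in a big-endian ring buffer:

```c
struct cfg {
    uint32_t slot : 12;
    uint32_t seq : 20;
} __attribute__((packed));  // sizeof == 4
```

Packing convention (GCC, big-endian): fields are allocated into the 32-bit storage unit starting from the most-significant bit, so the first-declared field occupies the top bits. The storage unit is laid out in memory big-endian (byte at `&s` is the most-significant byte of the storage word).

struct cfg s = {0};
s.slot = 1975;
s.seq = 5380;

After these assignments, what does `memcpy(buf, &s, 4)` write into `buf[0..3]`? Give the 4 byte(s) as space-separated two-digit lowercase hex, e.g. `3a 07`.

7b 70 15 04

slot (12b) val=1975 bits=0x7b7 at bit 20: 0x7b700000
seq (20b) val=5380 bits=0x1504 at bit 0: 0x7b701504
word = 0x7b701504 → big-endian bytes:
  [0]=0x7b  [1]=0x70  [2]=0x15  [3]=0x04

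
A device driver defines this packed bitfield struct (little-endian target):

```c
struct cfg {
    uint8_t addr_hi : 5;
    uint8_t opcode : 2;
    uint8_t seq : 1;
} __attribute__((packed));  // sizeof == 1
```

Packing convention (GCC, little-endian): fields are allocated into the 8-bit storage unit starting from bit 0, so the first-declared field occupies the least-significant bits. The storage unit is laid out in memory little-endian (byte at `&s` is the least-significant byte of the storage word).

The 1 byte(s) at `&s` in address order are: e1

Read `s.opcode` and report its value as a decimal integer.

3

[0]=0xe1 (little-endian) → word 0xe1
addr_hi:5 @ bit 0 → (0xe1>>0)&0x1f = 0x1
opcode:2 @ bit 5 → (0xe1>>5)&0x3 = 0x3  ←
seq:1 @ bit 7 → (0xe1>>7)&0x1 = 0x1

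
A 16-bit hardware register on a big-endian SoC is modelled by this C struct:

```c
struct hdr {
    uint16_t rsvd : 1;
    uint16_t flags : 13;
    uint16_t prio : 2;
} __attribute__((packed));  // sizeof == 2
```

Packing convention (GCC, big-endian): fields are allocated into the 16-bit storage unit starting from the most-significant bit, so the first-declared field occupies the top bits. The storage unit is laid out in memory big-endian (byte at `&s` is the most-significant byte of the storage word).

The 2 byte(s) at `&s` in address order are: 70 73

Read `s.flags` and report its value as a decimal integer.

[0]=0x70 [1]=0x73 (big-endian) → word 0x7073
rsvd [15+:1] = (word>>15) & 0x1 = 0
flags [2+:13] = (word>>2) & 0x1fff = 7196  ←
prio [0+:2] = (word>>0) & 0x3 = 3

7196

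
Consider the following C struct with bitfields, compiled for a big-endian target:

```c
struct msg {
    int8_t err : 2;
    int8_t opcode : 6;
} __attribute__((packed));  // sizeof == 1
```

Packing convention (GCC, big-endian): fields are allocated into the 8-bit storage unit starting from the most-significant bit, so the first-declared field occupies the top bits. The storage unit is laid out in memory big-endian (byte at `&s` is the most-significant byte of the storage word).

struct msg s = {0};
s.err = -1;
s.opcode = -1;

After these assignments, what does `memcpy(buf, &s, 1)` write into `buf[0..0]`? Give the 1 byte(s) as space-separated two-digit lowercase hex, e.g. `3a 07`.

ff

[6+:2] err=-1 & 0x3 = 0x3; word=0xc0
[0+:6] opcode=-1 & 0x3f = 0x3f; word=0xff
word = 0xff → big-endian bytes:
  [0]=0xff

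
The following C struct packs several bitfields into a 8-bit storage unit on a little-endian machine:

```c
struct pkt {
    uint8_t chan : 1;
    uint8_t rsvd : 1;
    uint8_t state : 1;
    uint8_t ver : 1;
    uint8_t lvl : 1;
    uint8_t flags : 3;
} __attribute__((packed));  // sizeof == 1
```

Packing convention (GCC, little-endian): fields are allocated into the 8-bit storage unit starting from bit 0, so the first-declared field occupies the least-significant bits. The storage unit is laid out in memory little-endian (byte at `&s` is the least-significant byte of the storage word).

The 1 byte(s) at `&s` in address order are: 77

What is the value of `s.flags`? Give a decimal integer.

3

[0]=0x77 (little-endian) → word 0x77
chan:1 @ bit 0 → (0x77>>0)&0x1 = 0x1
rsvd:1 @ bit 1 → (0x77>>1)&0x1 = 0x1
state:1 @ bit 2 → (0x77>>2)&0x1 = 0x1
ver:1 @ bit 3 → (0x77>>3)&0x1 = 0x0
lvl:1 @ bit 4 → (0x77>>4)&0x1 = 0x1
flags:3 @ bit 5 → (0x77>>5)&0x7 = 0x3  ←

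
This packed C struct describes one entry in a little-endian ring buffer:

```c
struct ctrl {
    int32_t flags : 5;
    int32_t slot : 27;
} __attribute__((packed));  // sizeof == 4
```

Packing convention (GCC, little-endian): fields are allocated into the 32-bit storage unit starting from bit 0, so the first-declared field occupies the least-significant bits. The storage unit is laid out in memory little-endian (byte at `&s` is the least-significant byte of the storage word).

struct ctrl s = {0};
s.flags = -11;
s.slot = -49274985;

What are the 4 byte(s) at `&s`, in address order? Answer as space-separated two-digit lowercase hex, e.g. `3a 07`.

[0+:5] flags=-11 & 0x1f = 0x15; word=0x00000015
[5+:27] slot=-49274985 & 0x7ffffff = 0x5101f97; word=0xa203f2f5
word = 0xa203f2f5 → little-endian bytes:
  [0]=0xf5  [1]=0xf2  [2]=0x03  [3]=0xa2

f5 f2 03 a2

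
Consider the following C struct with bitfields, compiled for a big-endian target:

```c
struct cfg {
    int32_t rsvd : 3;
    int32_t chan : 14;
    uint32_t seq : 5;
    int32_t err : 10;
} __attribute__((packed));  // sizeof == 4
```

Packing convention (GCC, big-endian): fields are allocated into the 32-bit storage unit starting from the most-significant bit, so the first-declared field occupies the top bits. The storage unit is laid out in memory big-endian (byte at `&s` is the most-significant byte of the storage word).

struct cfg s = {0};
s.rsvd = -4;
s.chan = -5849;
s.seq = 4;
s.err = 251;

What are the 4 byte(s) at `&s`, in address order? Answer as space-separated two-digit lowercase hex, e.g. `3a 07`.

94 93 90 fb

rsvd (3b) val=-4 bits=0x4 at bit 29: 0x80000000
chan (14b) val=-5849 bits=0x2927 at bit 15: 0x94938000
seq (5b) val=4 bits=0x4 at bit 10: 0x94939000
err (10b) val=251 bits=0xfb at bit 0: 0x949390fb
word = 0x949390fb → big-endian bytes:
  [0]=0x94  [1]=0x93  [2]=0x90  [3]=0xfb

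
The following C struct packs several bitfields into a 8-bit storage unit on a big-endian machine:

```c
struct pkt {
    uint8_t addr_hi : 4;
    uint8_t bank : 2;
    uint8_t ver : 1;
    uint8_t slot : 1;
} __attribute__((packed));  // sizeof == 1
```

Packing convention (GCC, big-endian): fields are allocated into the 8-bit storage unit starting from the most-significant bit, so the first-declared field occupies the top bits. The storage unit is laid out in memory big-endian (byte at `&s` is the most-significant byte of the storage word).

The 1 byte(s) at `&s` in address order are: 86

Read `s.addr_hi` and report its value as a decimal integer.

[0]=0x86 (big-endian) → word 0x86
addr_hi:4 @ bit 4 → (0x86>>4)&0xf = 0x8  ←
bank:2 @ bit 2 → (0x86>>2)&0x3 = 0x1
ver:1 @ bit 1 → (0x86>>1)&0x1 = 0x1
slot:1 @ bit 0 → (0x86>>0)&0x1 = 0x0

8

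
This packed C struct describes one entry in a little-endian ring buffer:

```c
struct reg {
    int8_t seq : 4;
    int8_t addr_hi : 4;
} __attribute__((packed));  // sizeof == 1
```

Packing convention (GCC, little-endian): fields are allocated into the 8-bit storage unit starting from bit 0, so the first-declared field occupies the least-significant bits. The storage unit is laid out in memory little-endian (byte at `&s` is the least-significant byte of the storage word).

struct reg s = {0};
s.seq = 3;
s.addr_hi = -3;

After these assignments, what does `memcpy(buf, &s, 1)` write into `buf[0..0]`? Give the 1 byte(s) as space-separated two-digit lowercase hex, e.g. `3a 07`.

seq:4 = 3 → 0x3 << 0 → word 0x03
addr_hi:4 = -3 → 0xd << 4 → word 0xd3
word = 0xd3 → little-endian bytes:
  [0]=0xd3

d3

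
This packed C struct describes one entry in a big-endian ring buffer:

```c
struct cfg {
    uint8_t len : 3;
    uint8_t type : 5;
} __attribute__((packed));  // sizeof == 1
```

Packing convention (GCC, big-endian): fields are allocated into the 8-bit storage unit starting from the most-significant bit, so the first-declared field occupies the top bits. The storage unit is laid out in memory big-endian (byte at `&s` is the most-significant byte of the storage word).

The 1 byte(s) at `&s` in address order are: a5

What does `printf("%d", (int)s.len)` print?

5

[0]=0xa5 (big-endian) → word 0xa5
len [5+:3] = (word>>5) & 0x7 = 5  ←
type [0+:5] = (word>>0) & 0x1f = 5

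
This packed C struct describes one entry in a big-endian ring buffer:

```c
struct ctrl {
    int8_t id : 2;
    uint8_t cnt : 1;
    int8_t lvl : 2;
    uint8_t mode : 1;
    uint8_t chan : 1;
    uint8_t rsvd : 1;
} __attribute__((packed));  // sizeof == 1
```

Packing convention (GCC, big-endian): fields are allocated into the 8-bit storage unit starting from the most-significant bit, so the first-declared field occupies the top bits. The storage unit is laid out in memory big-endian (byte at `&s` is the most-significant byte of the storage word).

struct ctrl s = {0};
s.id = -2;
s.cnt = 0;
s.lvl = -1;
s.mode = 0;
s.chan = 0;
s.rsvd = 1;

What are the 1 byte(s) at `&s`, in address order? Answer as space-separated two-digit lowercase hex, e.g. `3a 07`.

id (2b) val=-2 bits=0x2 at bit 6: 0x80
cnt (1b) val=0 bits=0x0 at bit 5: 0x80
lvl (2b) val=-1 bits=0x3 at bit 3: 0x98
mode (1b) val=0 bits=0x0 at bit 2: 0x98
chan (1b) val=0 bits=0x0 at bit 1: 0x98
rsvd (1b) val=1 bits=0x1 at bit 0: 0x99
word = 0x99 → big-endian bytes:
  [0]=0x99

99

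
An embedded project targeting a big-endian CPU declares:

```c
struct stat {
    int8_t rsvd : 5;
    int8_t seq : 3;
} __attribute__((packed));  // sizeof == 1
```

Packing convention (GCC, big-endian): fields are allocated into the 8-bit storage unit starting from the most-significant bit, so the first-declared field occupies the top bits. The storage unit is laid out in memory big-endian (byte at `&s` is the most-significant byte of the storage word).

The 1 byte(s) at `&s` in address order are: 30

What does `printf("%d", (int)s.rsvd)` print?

[0]=0x30 (big-endian) → word 0x30
rsvd [3+:5] = (word>>3) & 0x1f = 6  ←
seq [0+:3] = (word>>0) & 0x7 = 0
rsvd signed 5b, MSB=0: value = 6

6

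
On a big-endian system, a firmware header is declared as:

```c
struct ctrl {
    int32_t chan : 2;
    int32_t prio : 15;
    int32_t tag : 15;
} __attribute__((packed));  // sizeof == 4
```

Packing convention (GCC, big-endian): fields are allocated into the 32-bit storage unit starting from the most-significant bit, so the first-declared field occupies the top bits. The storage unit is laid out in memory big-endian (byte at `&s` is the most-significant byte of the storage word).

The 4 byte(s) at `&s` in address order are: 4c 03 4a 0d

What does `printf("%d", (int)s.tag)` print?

[0]=0x4c [1]=0x03 [2]=0x4a [3]=0x0d (big-endian) → word 0x4c034a0d
chan [30+:2] = (word>>30) & 0x3 = 1
prio [15+:15] = (word>>15) & 0x7fff = 6150
tag [0+:15] = (word>>0) & 0x7fff = 18957  ←
tag signed 15b, MSB=1: 18957 - 32768 = -13811

-13811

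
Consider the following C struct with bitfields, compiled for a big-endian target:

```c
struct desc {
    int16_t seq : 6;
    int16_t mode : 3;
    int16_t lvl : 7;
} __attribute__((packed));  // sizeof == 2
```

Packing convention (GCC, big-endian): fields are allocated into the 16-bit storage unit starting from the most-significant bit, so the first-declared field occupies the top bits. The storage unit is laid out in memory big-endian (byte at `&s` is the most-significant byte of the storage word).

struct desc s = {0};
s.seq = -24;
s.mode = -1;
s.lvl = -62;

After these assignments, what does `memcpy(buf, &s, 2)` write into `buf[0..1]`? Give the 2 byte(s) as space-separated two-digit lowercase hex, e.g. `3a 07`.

a3 c2

seq:6 = -24 → 0x28 << 10 → word 0xa000
mode:3 = -1 → 0x7 << 7 → word 0xa380
lvl:7 = -62 → 0x42 << 0 → word 0xa3c2
word = 0xa3c2 → big-endian bytes:
  [0]=0xa3  [1]=0xc2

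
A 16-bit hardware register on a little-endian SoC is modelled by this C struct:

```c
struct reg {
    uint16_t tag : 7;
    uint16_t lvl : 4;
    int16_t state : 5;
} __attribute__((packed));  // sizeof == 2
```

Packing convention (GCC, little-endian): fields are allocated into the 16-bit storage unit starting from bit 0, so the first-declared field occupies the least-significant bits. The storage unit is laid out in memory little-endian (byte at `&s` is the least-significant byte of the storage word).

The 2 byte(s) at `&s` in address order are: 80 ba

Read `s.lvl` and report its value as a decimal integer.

[0]=0x80 [1]=0xba (little-endian) → word 0xba80
tag [0+:7] = (word>>0) & 0x7f = 0
lvl [7+:4] = (word>>7) & 0xf = 5  ←
state [11+:5] = (word>>11) & 0x1f = 23

5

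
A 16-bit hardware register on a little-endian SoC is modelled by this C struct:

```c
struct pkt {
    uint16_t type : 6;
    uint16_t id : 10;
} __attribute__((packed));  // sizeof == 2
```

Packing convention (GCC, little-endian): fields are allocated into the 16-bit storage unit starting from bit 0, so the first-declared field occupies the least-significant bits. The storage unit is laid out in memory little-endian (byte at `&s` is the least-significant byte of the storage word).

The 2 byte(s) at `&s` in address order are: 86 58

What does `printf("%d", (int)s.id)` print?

354

[0]=0x86 [1]=0x58 (little-endian) → word 0x5886
type:6 @ bit 0 → (0x5886>>0)&0x3f = 0x6
id:10 @ bit 6 → (0x5886>>6)&0x3ff = 0x162  ←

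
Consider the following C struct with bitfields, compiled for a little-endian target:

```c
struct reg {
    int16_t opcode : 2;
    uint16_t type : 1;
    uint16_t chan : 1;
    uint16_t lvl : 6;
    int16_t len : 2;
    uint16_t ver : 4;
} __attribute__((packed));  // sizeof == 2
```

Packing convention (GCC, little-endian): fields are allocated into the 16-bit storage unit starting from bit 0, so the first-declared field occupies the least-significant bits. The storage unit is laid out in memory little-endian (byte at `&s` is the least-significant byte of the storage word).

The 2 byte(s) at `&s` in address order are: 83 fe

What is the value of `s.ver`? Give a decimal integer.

15

[0]=0x83 [1]=0xfe (little-endian) → word 0xfe83
opcode:2 @ bit 0 → (0xfe83>>0)&0x3 = 0x3
type:1 @ bit 2 → (0xfe83>>2)&0x1 = 0x0
chan:1 @ bit 3 → (0xfe83>>3)&0x1 = 0x0
lvl:6 @ bit 4 → (0xfe83>>4)&0x3f = 0x28
len:2 @ bit 10 → (0xfe83>>10)&0x3 = 0x3
ver:4 @ bit 12 → (0xfe83>>12)&0xf = 0xf  ←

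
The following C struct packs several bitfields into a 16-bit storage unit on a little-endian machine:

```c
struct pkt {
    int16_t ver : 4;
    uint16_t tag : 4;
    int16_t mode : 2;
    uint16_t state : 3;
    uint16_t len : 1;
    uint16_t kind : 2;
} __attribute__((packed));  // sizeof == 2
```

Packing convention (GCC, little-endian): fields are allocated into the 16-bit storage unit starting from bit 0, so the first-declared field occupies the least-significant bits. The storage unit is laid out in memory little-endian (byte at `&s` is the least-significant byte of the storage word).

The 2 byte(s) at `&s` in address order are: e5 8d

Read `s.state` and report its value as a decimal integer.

3

[0]=0xe5 [1]=0x8d (little-endian) → word 0x8de5
ver:4 @ bit 0 → (0x8de5>>0)&0xf = 0x5
tag:4 @ bit 4 → (0x8de5>>4)&0xf = 0xe
mode:2 @ bit 8 → (0x8de5>>8)&0x3 = 0x1
state:3 @ bit 10 → (0x8de5>>10)&0x7 = 0x3  ←
len:1 @ bit 13 → (0x8de5>>13)&0x1 = 0x0
kind:2 @ bit 14 → (0x8de5>>14)&0x3 = 0x2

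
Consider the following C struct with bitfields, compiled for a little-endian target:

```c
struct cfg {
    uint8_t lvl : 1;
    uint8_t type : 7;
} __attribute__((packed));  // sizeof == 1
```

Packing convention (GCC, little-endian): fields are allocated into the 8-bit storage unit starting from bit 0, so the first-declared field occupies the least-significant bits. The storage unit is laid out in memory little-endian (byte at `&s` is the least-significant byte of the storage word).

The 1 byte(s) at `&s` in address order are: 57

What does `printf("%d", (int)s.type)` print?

43

[0]=0x57 (little-endian) → word 0x57
lvl:1 @ bit 0 → (0x57>>0)&0x1 = 0x1
type:7 @ bit 1 → (0x57>>1)&0x7f = 0x2b  ←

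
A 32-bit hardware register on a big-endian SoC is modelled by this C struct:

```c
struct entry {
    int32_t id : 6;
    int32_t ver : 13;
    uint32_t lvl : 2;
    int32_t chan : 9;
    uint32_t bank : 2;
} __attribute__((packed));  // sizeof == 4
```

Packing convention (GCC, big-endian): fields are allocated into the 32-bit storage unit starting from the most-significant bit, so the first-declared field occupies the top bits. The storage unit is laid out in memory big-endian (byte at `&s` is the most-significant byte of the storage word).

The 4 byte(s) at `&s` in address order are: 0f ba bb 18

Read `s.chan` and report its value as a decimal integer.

198

[0]=0x0f [1]=0xba [2]=0xbb [3]=0x18 (big-endian) → word 0x0fbabb18
id [26+:6] = (word>>26) & 0x3f = 3
ver [13+:13] = (word>>13) & 0x1fff = 7637
lvl [11+:2] = (word>>11) & 0x3 = 3
chan [2+:9] = (word>>2) & 0x1ff = 198  ←
bank [0+:2] = (word>>0) & 0x3 = 0
chan signed 9b, MSB=0: value = 198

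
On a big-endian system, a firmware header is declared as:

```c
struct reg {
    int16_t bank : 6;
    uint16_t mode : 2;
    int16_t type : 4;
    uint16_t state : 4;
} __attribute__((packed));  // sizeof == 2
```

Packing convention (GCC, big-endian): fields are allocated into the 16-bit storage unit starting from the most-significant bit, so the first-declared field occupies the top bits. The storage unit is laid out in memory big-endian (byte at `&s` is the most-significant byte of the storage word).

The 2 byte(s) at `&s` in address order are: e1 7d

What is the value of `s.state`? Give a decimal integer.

13

[0]=0xe1 [1]=0x7d (big-endian) → word 0xe17d
bank [10+:6] = (word>>10) & 0x3f = 56
mode [8+:2] = (word>>8) & 0x3 = 1
type [4+:4] = (word>>4) & 0xf = 7
state [0+:4] = (word>>0) & 0xf = 13  ←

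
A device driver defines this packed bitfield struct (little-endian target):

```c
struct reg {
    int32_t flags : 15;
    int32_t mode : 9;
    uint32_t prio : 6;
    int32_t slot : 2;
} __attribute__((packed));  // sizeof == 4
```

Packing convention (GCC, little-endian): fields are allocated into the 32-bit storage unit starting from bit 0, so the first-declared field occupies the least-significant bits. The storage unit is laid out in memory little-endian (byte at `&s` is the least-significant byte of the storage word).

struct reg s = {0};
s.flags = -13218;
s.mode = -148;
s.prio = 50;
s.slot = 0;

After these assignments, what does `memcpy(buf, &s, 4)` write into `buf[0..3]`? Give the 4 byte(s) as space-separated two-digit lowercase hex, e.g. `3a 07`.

5e 4c b6 32

flags:15 = -13218 → 0x4c5e << 0 → word 0x00004c5e
mode:9 = -148 → 0x16c << 15 → word 0x00b64c5e
prio:6 = 50 → 0x32 << 24 → word 0x32b64c5e
slot:2 = 0 → 0x0 << 30 → word 0x32b64c5e
word = 0x32b64c5e → little-endian bytes:
  [0]=0x5e  [1]=0x4c  [2]=0xb6  [3]=0x32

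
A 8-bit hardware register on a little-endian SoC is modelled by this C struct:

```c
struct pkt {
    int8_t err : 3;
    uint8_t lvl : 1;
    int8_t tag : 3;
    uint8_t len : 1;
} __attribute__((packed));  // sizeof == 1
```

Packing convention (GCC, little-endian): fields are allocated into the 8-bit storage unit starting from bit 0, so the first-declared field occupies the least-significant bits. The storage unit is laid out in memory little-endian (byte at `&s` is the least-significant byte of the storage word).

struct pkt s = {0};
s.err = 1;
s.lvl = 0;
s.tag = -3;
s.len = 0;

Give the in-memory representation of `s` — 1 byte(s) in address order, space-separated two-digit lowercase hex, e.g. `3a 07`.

51

err (3b) val=1 bits=0x1 at bit 0: 0x01
lvl (1b) val=0 bits=0x0 at bit 3: 0x01
tag (3b) val=-3 bits=0x5 at bit 4: 0x51
len (1b) val=0 bits=0x0 at bit 7: 0x51
word = 0x51 → little-endian bytes:
  [0]=0x51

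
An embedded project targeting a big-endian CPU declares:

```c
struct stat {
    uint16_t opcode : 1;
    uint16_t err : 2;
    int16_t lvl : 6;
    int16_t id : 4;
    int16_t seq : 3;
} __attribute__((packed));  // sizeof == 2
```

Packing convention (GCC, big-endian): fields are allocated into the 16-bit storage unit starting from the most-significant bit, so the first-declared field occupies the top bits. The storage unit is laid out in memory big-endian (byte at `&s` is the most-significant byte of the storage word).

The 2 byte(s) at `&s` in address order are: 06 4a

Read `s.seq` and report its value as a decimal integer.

2

[0]=0x06 [1]=0x4a (big-endian) → word 0x064a
opcode:1 @ bit 15 → (0x064a>>15)&0x1 = 0x0
err:2 @ bit 13 → (0x064a>>13)&0x3 = 0x0
lvl:6 @ bit 7 → (0x064a>>7)&0x3f = 0xc
id:4 @ bit 3 → (0x064a>>3)&0xf = 0x9
seq:3 @ bit 0 → (0x064a>>0)&0x7 = 0x2  ←
seq signed 3b, MSB=0: value = 2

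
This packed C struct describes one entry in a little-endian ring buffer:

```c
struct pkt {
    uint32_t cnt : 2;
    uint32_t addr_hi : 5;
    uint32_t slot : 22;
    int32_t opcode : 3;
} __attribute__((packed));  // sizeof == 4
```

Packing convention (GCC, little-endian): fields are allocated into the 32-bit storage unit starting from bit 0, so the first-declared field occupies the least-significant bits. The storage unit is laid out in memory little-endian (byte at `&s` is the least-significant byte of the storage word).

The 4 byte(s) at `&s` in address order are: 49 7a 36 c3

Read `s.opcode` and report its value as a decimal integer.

[0]=0x49 [1]=0x7a [2]=0x36 [3]=0xc3 (little-endian) → word 0xc3367a49
cnt:2 @ bit 0 → (0xc3367a49>>0)&0x3 = 0x1
addr_hi:5 @ bit 2 → (0xc3367a49>>2)&0x1f = 0x12
slot:22 @ bit 7 → (0xc3367a49>>7)&0x3fffff = 0x66cf4
opcode:3 @ bit 29 → (0xc3367a49>>29)&0x7 = 0x6  ←
opcode signed 3b, MSB=1: 6 - 8 = -2

-2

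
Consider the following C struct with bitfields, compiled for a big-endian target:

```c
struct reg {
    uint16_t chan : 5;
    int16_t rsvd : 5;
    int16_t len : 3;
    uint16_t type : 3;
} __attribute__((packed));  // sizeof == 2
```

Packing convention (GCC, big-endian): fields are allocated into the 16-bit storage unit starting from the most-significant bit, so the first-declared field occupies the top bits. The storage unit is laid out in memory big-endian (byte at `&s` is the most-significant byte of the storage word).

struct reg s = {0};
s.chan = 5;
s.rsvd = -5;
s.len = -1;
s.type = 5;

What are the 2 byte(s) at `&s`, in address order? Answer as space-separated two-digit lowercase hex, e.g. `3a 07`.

chan:5 = 5 → 0x5 << 11 → word 0x2800
rsvd:5 = -5 → 0x1b << 6 → word 0x2ec0
len:3 = -1 → 0x7 << 3 → word 0x2ef8
type:3 = 5 → 0x5 << 0 → word 0x2efd
word = 0x2efd → big-endian bytes:
  [0]=0x2e  [1]=0xfd

2e fd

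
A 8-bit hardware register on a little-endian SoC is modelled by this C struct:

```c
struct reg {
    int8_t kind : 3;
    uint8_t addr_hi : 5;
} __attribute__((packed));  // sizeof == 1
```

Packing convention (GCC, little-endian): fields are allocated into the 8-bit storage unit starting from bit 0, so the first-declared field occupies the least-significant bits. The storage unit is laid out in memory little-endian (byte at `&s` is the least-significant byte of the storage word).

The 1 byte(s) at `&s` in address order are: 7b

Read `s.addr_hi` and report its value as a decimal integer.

15

[0]=0x7b (little-endian) → word 0x7b
kind [0+:3] = (word>>0) & 0x7 = 3
addr_hi [3+:5] = (word>>3) & 0x1f = 15  ←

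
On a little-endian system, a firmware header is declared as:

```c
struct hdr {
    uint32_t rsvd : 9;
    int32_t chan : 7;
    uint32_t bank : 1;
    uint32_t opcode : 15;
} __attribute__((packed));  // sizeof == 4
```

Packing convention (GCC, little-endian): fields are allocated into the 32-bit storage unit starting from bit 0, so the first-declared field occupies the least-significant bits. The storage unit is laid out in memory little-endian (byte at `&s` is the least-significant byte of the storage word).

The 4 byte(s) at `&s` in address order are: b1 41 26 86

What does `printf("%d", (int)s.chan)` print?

[0]=0xb1 [1]=0x41 [2]=0x26 [3]=0x86 (little-endian) → word 0x862641b1
rsvd [0+:9] = (word>>0) & 0x1ff = 433
chan [9+:7] = (word>>9) & 0x7f = 32  ←
bank [16+:1] = (word>>16) & 0x1 = 0
opcode [17+:15] = (word>>17) & 0x7fff = 17171
chan signed 7b, MSB=0: value = 32

32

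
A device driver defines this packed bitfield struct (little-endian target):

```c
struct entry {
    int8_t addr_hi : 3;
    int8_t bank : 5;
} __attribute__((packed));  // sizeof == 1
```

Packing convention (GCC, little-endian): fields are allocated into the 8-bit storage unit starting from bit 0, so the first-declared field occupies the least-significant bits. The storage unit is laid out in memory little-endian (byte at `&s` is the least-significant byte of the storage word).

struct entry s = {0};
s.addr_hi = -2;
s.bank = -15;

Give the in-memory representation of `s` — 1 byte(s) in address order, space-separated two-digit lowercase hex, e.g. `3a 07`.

addr_hi:3 = -2 → 0x6 << 0 → word 0x06
bank:5 = -15 → 0x11 << 3 → word 0x8e
word = 0x8e → little-endian bytes:
  [0]=0x8e

8e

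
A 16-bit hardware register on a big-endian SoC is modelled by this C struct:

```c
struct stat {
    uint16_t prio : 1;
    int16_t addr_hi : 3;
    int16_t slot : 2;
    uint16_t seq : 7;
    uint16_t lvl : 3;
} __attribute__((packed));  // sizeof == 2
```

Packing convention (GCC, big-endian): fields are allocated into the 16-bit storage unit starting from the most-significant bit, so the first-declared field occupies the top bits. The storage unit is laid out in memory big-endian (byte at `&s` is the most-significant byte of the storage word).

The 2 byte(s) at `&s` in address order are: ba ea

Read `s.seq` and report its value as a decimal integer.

[0]=0xba [1]=0xea (big-endian) → word 0xbaea
prio [15+:1] = (word>>15) & 0x1 = 1
addr_hi [12+:3] = (word>>12) & 0x7 = 3
slot [10+:2] = (word>>10) & 0x3 = 2
seq [3+:7] = (word>>3) & 0x7f = 93  ←
lvl [0+:3] = (word>>0) & 0x7 = 2

93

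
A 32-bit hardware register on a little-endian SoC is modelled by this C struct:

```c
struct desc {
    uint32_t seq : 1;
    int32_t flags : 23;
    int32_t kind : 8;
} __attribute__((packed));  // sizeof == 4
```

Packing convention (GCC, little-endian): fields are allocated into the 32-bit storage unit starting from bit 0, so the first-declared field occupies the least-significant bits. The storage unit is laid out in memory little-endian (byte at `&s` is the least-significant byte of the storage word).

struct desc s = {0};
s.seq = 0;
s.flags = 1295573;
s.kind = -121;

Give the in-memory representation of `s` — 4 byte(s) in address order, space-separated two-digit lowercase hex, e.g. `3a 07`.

aa 89 27 87

seq:1 = 0 → 0x0 << 0 → word 0x00000000
flags:23 = 1295573 → 0x13c4d5 << 1 → word 0x002789aa
kind:8 = -121 → 0x87 << 24 → word 0x872789aa
word = 0x872789aa → little-endian bytes:
  [0]=0xaa  [1]=0x89  [2]=0x27  [3]=0x87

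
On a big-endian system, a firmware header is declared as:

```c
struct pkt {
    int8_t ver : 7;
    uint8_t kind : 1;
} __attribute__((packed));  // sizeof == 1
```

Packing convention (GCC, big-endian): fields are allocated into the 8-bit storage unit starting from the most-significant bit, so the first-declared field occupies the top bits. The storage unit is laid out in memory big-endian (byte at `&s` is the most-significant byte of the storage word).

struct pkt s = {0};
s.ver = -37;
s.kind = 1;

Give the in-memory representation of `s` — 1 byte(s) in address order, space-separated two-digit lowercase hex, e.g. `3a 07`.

ver (7b) val=-37 bits=0x5b at bit 1: 0xb6
kind (1b) val=1 bits=0x1 at bit 0: 0xb7
word = 0xb7 → big-endian bytes:
  [0]=0xb7

b7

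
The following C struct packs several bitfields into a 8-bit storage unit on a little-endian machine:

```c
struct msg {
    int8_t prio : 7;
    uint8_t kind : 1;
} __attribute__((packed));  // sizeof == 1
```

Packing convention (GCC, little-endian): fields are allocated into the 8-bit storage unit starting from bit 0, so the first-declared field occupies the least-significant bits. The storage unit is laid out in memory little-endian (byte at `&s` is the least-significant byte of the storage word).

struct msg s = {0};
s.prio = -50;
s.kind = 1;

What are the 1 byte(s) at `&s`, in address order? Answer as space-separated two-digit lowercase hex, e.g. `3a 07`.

ce

[0+:7] prio=-50 & 0x7f = 0x4e; word=0x4e
[7+:1] kind=1 & 0x1 = 0x1; word=0xce
word = 0xce → little-endian bytes:
  [0]=0xce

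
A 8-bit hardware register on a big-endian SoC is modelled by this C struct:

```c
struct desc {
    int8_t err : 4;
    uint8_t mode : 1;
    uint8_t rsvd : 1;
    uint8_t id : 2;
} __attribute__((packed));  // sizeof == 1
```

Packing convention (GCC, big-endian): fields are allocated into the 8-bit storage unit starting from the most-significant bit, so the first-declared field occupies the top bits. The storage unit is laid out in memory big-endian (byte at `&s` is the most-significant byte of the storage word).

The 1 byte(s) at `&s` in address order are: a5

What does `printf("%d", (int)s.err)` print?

[0]=0xa5 (big-endian) → word 0xa5
err [4+:4] = (word>>4) & 0xf = 10  ←
mode [3+:1] = (word>>3) & 0x1 = 0
rsvd [2+:1] = (word>>2) & 0x1 = 1
id [0+:2] = (word>>0) & 0x3 = 1
err signed 4b, MSB=1: 10 - 16 = -6

-6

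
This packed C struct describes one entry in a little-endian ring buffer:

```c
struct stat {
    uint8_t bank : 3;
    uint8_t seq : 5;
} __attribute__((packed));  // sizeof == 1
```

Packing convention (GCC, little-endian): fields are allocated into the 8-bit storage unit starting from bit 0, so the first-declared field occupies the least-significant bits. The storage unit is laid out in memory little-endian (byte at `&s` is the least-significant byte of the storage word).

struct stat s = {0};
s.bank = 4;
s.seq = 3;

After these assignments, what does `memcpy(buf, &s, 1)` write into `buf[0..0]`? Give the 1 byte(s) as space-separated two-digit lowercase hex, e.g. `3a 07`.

1c

[0+:3] bank=4 & 0x7 = 0x4; word=0x04
[3+:5] seq=3 & 0x1f = 0x3; word=0x1c
word = 0x1c → little-endian bytes:
  [0]=0x1c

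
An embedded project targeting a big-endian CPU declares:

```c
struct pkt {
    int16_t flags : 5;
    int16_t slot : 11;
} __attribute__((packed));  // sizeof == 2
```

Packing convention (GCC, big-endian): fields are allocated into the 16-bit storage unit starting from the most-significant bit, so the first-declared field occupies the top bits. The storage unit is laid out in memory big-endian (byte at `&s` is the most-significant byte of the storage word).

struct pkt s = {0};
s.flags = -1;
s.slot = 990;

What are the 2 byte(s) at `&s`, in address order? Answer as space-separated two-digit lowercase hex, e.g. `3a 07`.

fb de

[11+:5] flags=-1 & 0x1f = 0x1f; word=0xf800
[0+:11] slot=990 & 0x7ff = 0x3de; word=0xfbde
word = 0xfbde → big-endian bytes:
  [0]=0xfb  [1]=0xde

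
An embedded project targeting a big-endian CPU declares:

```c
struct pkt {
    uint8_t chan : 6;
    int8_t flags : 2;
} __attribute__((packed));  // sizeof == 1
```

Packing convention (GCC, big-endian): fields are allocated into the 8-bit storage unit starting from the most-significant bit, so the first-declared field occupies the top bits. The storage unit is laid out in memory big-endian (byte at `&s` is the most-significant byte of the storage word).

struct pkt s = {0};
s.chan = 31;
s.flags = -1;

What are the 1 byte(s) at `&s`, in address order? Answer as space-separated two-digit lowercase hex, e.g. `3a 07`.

7f

chan:6 = 31 → 0x1f << 2 → word 0x7c
flags:2 = -1 → 0x3 << 0 → word 0x7f
word = 0x7f → big-endian bytes:
  [0]=0x7f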